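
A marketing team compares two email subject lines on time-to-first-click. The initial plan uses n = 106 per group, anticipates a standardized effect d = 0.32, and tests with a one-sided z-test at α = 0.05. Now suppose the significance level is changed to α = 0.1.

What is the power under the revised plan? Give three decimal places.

δ = d·√(n/2) = 0.32 × √(106/2) = 2.3296 (unchanged). New critical value: z_{0.1} = 1.282.
Revised power = P(Z > 1.282 − δ) = Φ(1.048) = 0.8527.

Power ≈ 0.853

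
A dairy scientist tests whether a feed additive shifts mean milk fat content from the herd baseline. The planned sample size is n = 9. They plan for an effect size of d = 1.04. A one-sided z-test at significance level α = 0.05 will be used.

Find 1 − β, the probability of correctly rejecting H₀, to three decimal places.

Power ≈ 0.930

Noncentrality parameter: λ = d·√n = 1.04 × √9 = 3.1200
Critical value for a one-sided test at α = 0.05: z_α = 1.645.
Power = P(Z > 1.645 − λ) = Φ(1.475) = 0.9299.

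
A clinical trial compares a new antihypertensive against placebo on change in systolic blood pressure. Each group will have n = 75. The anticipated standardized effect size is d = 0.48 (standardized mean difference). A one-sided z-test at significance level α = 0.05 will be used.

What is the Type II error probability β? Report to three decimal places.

β ≈ 0.098

Noncentrality parameter: δ = d·√(n/2) = 0.48 × √(75/2) = 2.9394
Critical value for a one-sided test at α = 0.05: z_α = 1.645.
Power = Φ(δ − 1.645) = Φ(1.295) = 0.9023.
Type II error: β = 1 − power = 1 − 0.9023 = 0.0977.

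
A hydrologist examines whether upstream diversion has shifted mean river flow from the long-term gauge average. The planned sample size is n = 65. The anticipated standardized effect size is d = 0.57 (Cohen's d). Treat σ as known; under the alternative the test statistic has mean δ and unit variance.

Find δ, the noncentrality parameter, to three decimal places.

δ ≈ 4.595

δ = d·√n = 0.57 × √65 = 4.5955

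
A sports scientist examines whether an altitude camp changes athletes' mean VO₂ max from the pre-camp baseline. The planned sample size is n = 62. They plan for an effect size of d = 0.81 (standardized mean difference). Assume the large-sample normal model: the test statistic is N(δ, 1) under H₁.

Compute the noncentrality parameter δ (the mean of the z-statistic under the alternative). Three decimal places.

δ ≈ 6.378

The noncentrality parameter scales effect size by the design's sample-size factor: δ = d·√n = 0.81 × √62 = 6.3779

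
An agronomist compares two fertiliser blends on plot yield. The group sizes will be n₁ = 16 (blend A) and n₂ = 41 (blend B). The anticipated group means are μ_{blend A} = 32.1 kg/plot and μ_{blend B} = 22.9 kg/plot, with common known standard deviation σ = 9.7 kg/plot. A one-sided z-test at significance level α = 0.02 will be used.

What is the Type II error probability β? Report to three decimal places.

β ≈ 0.122

Standardized effect: d = |μ_{blend A} − μ_{blend B}| / σ = |32.1 − 22.9| / 9.7 = 0.9485
Noncentrality parameter: δ = d / √(1/n₁ + 1/n₂) = 0.9485 / √(1/16 + 1/41) = 3.2176
One-sided α = 0.02 → critical value z_{0.02} = 2.054.
Power = P(Z > 2.054 − δ) = Φ(1.164) = 0.8778.
Type II error: β = 1 − power = 1 − 0.8778 = 0.1222.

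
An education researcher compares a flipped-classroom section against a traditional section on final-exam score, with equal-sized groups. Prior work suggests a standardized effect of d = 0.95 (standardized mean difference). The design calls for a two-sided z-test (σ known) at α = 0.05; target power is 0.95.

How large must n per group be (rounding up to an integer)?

For power 0.95 need Φ(δ − z_{0.025}) = 0.95, so δ = z_{0.025} + z_{0.05} = 1.960 + 1.645 = 3.605.
(For δ > 0 the lower-tail rejection region contributes negligibly to power, so the one-term inversion is standard.)
δ = d·√(n/2) ⇒ n = 2(δ/d)² = 2 × (3.605 / 0.95)² = 28.80.
Rounding up, n = 29 per group.

n = 29 per group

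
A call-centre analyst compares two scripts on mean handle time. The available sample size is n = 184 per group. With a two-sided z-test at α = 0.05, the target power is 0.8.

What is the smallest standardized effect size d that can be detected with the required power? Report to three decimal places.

Required noncentrality: δ = z_{0.025} + z_{0.20} = 1.960 + 0.842 = 2.802.
(The second rejection-region term Φ(−δ − z_{α/2}) is negligible and dropped.)
δ = d·√(n/2) ⇒ d = δ/√(n/2) = 2.802/√(184/2) = 0.2921.

d ≈ 0.292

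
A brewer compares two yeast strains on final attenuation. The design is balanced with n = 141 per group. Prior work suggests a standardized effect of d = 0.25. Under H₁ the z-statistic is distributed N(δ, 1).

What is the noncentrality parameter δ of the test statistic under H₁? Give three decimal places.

δ ≈ 2.099

The noncentrality parameter scales effect size by the design's sample-size factor: δ = d·√(n/2) = 0.25 × √(141/2) = 2.0991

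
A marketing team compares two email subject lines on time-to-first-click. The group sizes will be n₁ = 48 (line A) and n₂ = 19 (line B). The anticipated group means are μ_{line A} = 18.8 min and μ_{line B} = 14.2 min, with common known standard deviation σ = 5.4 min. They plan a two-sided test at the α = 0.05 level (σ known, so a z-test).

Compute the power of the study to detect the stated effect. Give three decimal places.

Standardized effect: d = |μ_{line A} − μ_{line B}| / σ = |18.8 − 14.2| / 5.4 = 0.8519
Noncentrality parameter: δ = d / √(1/n₁ + 1/n₂) = 0.8519 / √(1/48 + 1/19) = 3.1429
Two-sided α = 0.05 → critical value z_{0.025} = 1.960.
Power = Φ(δ − 1.960) + Φ(−δ − 1.960) = Φ(1.183) + Φ(-5.103) = 0.8816 + 0.0000 = 0.8816.

Power ≈ 0.882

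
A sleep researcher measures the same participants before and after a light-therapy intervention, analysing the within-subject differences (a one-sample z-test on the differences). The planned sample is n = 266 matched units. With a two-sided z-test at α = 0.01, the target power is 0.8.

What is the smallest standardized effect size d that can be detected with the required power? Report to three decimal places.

d ≈ 0.210

Need Φ(δ − 2.576) = 0.8, so δ = 2.576 + 0.842 = 3.417.
(The second rejection-region term Φ(−δ − z_{α/2}) is negligible and dropped.)
δ = d·√n ⇒ d = δ/√n = 3.417/√266 = 0.2095.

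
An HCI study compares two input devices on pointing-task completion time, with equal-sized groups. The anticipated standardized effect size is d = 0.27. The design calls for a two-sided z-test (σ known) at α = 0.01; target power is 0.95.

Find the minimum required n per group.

n = 489 per group

Set Φ(δ − 2.576) = 0.95; then δ − 2.576 = Φ⁻¹(0.95) = 1.645, giving δ = 4.221.
(For δ > 0 the lower-tail rejection region contributes negligibly to power, so the one-term inversion is standard.)
δ = d·√(n/2) ⇒ n = 2(δ/d)² = 2 × (4.221 / 0.27)² = 488.73.
Rounding up, n = 489 per group.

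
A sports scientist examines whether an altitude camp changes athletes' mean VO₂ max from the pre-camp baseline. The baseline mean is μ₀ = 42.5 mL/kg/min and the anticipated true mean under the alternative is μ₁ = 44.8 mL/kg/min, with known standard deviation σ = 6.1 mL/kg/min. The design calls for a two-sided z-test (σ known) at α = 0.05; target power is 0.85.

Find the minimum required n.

Standardized effect: d = |μ₁ − μ₀| / σ = |44.8 − 42.5| / 6.1 = 0.3770
For power 0.85 need Φ(δ − z_{0.025}) = 0.85, so δ = z_{0.025} + z_{0.15} = 1.960 + 1.036 = 2.996.
(The Φ(−δ − z_{α/2}) term is vanishingly small for δ > 0 and is dropped in the standard sample-size formula.)
δ = d·√n ⇒ n = (δ/d)² = (2.996 / 0.3770)² = 63.15.
Round up to the next whole unit.

n = 64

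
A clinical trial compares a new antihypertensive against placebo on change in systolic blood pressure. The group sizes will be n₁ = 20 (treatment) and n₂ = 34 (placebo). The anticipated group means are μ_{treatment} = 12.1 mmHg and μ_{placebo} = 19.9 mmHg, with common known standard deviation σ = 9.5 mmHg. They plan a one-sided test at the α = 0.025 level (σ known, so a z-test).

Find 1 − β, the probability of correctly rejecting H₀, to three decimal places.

Standardized effect: d = |μ_{treatment} − μ_{placebo}| / σ = |12.1 − 19.9| / 9.5 = 0.8211
Noncentrality parameter: δ = d / √(1/n₁ + 1/n₂) = 0.8211 / √(1/20 + 1/34) = 2.9136
One-sided α = 0.025 → critical value z_{0.025} = 1.960.
Power = Φ(δ − 1.960) = Φ(0.954) = 0.8299.

Power ≈ 0.830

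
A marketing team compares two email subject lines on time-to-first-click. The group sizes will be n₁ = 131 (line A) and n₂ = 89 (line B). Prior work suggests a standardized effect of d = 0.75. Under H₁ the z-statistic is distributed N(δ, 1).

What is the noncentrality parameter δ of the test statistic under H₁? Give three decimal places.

The noncentrality parameter scales effect size by the design's sample-size factor: δ = d / √(1/n₁ + 1/n₂) = 0.75 / √(1/131 + 1/89) = 5.4598

δ ≈ 5.460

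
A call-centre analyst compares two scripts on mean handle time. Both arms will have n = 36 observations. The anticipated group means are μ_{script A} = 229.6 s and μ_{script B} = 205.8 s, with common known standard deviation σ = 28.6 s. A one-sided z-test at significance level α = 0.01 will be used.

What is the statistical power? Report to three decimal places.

Power ≈ 0.886

Standardized effect: d = |μ_{script A} − μ_{script B}| / σ = |229.6 − 205.8| / 28.6 = 0.8322
Noncentrality parameter: δ = d·√(n/2) = 0.8322 × √(36/2) = 3.5306
Critical value for a one-sided test at α = 0.01: z_α = 2.326.
Power = Φ(δ − 2.326) = Φ(1.204) = 0.8858.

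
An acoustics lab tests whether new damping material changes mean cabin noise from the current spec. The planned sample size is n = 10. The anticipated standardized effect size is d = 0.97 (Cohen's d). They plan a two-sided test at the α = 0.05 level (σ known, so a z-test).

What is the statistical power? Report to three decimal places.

Noncentrality parameter: δ = d·√n = 0.97 × √10 = 3.0674
Two-sided α = 0.05 → critical value z_{0.025} = 1.960.
Power = Φ(δ − 1.960) + Φ(−δ − 1.960) = Φ(1.107) + Φ(-5.027) = 0.8659 + 0.0000 = 0.8659.

Power ≈ 0.866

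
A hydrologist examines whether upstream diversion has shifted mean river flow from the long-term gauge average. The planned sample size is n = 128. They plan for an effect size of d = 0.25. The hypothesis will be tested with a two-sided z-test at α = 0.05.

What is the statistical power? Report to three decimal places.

Power ≈ 0.807

Noncentrality parameter: δ = d·√n = 0.25 × √128 = 2.8284
Two-sided α = 0.05 → critical value z_{0.025} = 1.960.
Power = Φ(δ − 1.960) + Φ(−δ − 1.960) = Φ(0.868) + Φ(-4.788) = 0.8074 + 0.0000 = 0.8074.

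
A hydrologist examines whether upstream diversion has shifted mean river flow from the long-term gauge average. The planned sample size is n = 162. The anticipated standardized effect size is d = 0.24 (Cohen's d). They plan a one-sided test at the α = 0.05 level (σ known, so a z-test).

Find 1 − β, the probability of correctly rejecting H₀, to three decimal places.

Noncentrality parameter: δ = d·√n = 0.24 × √162 = 3.0547
One-sided α = 0.05 → critical value z_{0.05} = 1.645.
Power = P(Z > 1.645 − δ) = Φ(1.410) = 0.9207.

Power ≈ 0.921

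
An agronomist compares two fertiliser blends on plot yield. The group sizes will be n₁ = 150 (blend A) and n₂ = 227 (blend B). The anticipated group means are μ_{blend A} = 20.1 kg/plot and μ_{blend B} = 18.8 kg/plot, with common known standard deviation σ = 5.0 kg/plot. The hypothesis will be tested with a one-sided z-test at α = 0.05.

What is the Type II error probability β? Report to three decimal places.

β ≈ 0.204

Standardized effect: d = |μ_{blend A} − μ_{blend B}| / σ = |20.1 − 18.8| / 5.0 = 0.2600
Noncentrality parameter: δ = d / √(1/n₁ + 1/n₂) = 0.2600 / √(1/150 + 1/227) = 2.4709
One-sided α = 0.05 → critical value z_{0.05} = 1.645.
Power = Φ(δ − 1.645) = Φ(0.826) = 0.7956.
Type II error: β = 1 − power = 1 − 0.7956 = 0.2044.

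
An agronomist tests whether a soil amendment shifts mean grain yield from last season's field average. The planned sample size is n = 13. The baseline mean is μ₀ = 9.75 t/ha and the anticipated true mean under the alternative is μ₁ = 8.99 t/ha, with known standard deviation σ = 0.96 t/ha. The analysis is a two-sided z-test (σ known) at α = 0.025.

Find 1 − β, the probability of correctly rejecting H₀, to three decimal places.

Standardized effect: d = |μ₁ − μ₀| / σ = |8.99 − 9.75| / 0.96 = 0.7917
Noncentrality parameter: δ = d·√n = 0.7917 × √13 = 2.8544
Critical value for a two-sided test at α = 0.025: z_{α/2} = 2.241.
Power = Φ(δ − 2.241) + Φ(−δ − 2.241) = Φ(0.613) + Φ(-5.096) = 0.7301 + 0.0000 = 0.7301.

Power ≈ 0.730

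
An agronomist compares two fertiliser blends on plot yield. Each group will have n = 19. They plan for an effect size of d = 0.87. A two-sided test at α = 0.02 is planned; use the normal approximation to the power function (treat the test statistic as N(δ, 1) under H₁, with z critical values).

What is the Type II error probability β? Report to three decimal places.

β ≈ 0.361

Noncentrality parameter: δ = d·√(n/2) = 0.87 × √(19/2) = 2.6815
Two-sided α = 0.02 → critical value z_{0.01} = 2.326.
Power = Φ(δ − 2.326) + Φ(−δ − 2.326) = Φ(0.355) + Φ(-5.008) = 0.6388 + 0.0000 = 0.6388.
Type II error: β = 1 − power = 1 − 0.6388 = 0.3612.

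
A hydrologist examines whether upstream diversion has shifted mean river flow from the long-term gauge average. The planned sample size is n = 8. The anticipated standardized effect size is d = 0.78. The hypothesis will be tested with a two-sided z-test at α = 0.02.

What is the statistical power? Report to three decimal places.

Noncentrality parameter: δ = d·√n = 0.78 × √8 = 2.2062
Two-sided α = 0.02 → critical value z_{0.01} = 2.326.
Power = Φ(δ − 2.326) + Φ(−δ − 2.326) = Φ(-0.120) + Φ(-4.533) = 0.4522 + 0.0000 = 0.4522.

Power ≈ 0.452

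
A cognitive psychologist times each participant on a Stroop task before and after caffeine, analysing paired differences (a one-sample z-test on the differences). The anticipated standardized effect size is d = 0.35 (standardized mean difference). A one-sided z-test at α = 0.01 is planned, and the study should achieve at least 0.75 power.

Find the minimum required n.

n = 74

Set Φ(δ − 2.326) = 0.75; then δ − 2.326 = Φ⁻¹(0.75) = 0.674, giving δ = 3.001.
δ = d·√n ⇒ n = (δ/d)² = (3.001 / 0.35)² = 73.51.
Rounding up, n = 74.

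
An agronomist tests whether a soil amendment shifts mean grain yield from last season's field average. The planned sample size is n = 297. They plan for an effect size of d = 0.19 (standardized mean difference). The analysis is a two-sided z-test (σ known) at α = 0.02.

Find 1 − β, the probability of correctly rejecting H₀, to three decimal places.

Power ≈ 0.828

Noncentrality parameter: δ = d·√n = 0.19 × √297 = 3.2744
Critical value for a two-sided test at α = 0.02: z_{α/2} = 2.326.
Power = Φ(δ − 2.326) + Φ(−δ − 2.326) = Φ(0.948) + Φ(-5.601) = 0.8284 + 0.0000 = 0.8284.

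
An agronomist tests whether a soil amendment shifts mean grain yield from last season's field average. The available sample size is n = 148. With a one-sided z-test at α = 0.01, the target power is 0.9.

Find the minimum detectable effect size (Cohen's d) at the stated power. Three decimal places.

d ≈ 0.297

Required noncentrality: δ = z_{0.01} + z_{0.10} = 2.326 + 1.282 = 3.608.
δ = d·√n ⇒ d = δ/√n = 3.608/√148 = 0.2966.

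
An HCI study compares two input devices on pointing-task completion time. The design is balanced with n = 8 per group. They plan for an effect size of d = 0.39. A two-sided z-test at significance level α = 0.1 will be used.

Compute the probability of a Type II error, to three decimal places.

Noncentrality parameter: δ = d·√(n/2) = 0.39 × √(8/2) = 0.7800
Two-sided α = 0.1 → critical value z_{0.05} = 1.645.
Power = Φ(δ − 1.645) + Φ(−δ − 1.645) = Φ(-0.865) + Φ(-2.425) = 0.1936 + 0.0077 = 0.2012.
Type II error: β = 1 − power = 1 − 0.2012 = 0.7988.

β ≈ 0.799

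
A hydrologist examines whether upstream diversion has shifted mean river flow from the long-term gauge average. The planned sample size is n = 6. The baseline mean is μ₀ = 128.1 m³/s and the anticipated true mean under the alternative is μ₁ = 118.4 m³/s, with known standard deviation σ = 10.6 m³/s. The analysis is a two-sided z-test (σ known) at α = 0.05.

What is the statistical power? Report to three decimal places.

Standardized effect: d = |μ₁ − μ₀| / σ = |118.4 − 128.1| / 10.6 = 0.9151
Noncentrality parameter: δ = d·√n = 0.9151 × √6 = 2.2415
Two-sided α = 0.05 → critical value z_{0.025} = 1.960.
Power = Φ(δ − 1.960) + Φ(−δ − 1.960) = Φ(0.282) + Φ(-4.201) = 0.6109 + 0.0000 = 0.6109.

Power ≈ 0.611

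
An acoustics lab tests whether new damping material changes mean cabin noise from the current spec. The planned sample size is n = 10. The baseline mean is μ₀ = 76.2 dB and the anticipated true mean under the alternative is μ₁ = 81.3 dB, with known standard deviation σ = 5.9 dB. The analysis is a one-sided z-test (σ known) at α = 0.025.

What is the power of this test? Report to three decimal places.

Power ≈ 0.780

Standardized effect: d = |μ₁ − μ₀| / σ = |81.3 − 76.2| / 5.9 = 0.8644
Noncentrality parameter: δ = d·√n = 0.8644 × √10 = 2.7335
Critical value for a one-sided test at α = 0.025: z_α = 1.960.
Power = P(Z > 1.960 − δ) = Φ(0.774) = 0.7804.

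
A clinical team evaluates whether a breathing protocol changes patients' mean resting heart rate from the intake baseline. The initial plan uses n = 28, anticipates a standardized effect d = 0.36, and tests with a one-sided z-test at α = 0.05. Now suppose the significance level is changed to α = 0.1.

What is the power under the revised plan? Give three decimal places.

Power ≈ 0.733

δ = d·√n = 0.36 × √28 = 1.9049 (unchanged). New critical value: z_{0.1} = 1.282.
Revised power = P(Z > 1.282 − δ) = Φ(0.623) = 0.7335.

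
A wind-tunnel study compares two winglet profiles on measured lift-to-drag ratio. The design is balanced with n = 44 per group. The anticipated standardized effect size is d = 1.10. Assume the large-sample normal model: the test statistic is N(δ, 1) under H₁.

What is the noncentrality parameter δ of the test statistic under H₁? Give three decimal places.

δ = d·√(n/2) = 1.10 × √(44/2) = 5.1595

δ ≈ 5.159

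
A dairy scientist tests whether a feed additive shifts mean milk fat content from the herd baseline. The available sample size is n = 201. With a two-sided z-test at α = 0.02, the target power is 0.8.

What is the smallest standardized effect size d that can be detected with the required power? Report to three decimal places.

Need Φ(δ − 2.326) = 0.8, so δ = 2.326 + 0.842 = 3.168.
(Lower-tail contribution to power is negligible for δ > 0.)
δ = d·√n ⇒ d = δ/√n = 3.168/√201 = 0.2235.

d ≈ 0.223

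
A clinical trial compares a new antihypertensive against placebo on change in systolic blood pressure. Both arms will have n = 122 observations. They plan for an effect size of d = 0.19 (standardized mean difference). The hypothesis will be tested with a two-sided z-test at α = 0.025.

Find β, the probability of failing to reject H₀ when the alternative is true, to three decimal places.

Noncentrality parameter: δ = d·√(n/2) = 0.19 × √(122/2) = 1.4839
Critical value for a two-sided test at α = 0.025: z_{α/2} = 2.241.
Power = Φ(δ − 2.241) + Φ(−δ − 2.241) = Φ(-0.757) + Φ(-3.725) = 0.2244 + 0.0001 = 0.2245.
Type II error: β = 1 − power = 1 − 0.2245 = 0.7755.

β ≈ 0.776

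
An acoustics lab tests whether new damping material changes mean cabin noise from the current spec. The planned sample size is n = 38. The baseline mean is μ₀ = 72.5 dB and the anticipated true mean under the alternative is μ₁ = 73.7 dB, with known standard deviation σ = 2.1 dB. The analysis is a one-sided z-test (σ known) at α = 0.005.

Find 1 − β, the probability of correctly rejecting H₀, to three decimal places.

Power ≈ 0.828

Standardized effect: d = |μ₁ − μ₀| / σ = |73.7 − 72.5| / 2.1 = 0.5714
Noncentrality parameter: δ = d·√n = 0.5714 × √38 = 3.5225
Critical value for a one-sided test at α = 0.005: z_α = 2.576.
Power = P(Z > 2.576 − δ) = Φ(0.947) = 0.8281.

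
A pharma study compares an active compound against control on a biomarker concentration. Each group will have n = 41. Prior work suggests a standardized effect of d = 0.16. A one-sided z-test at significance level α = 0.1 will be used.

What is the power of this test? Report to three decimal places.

Noncentrality parameter: δ = d·√(n/2) = 0.16 × √(41/2) = 0.7244
One-sided α = 0.1 → critical value z_{0.1} = 1.282.
Power = Φ(δ − 1.282) = Φ(-0.557) = 0.2887.

Power ≈ 0.289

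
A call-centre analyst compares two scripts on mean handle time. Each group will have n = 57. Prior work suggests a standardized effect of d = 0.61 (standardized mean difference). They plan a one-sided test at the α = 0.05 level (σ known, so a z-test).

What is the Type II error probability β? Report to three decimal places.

β ≈ 0.054

Noncentrality parameter: δ = d·√(n/2) = 0.61 × √(57/2) = 3.2565
One-sided α = 0.05 → critical value z_{0.05} = 1.645.
Power = P(Z > 1.645 − δ) = Φ(1.612) = 0.9465.
Type II error: β = 1 − power = 1 − 0.9465 = 0.0535.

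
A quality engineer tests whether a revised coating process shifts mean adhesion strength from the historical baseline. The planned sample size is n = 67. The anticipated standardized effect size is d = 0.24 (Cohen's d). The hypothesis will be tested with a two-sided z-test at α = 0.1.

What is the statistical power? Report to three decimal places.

Power ≈ 0.626

Noncentrality parameter: λ = d·√n = 0.24 × √67 = 1.9645
Critical value for a two-sided test at α = 0.1: z_{α/2} = 1.645.
Power = Φ(λ − 1.645) + Φ(−λ − 1.645) = Φ(0.320) + Φ(-3.609) = 0.6254 + 0.0002 = 0.6255.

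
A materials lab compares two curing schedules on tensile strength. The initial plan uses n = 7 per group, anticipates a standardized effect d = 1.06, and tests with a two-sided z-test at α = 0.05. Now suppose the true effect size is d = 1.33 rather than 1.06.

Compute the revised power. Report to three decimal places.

Power ≈ 0.701

With d = 1.33: δ = d·√(n/2) = 1.33 × √(7/2) = 2.4882. Critical value z_{0.025} = 1.960.
Revised power = Φ(δ − 1.960) + Φ(−δ − 1.960) = Φ(0.528) + Φ(-4.448) = 0.7013 + 0.0000 = 0.7013.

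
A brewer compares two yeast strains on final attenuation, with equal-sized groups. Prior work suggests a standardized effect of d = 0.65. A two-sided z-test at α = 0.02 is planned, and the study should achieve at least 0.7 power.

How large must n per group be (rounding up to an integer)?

For power 0.7 need Φ(δ − z_{0.01}) = 0.7, so δ = z_{0.01} + z_{0.30} = 2.326 + 0.524 = 2.851.
(Ignoring the negligible lower-tail rejection probability gives the usual closed-form inversion.)
δ = d·√(n/2) ⇒ n = 2(δ/d)² = 2 × (2.851 / 0.65)² = 38.47.
Round up to the next whole unit.

n = 39 per group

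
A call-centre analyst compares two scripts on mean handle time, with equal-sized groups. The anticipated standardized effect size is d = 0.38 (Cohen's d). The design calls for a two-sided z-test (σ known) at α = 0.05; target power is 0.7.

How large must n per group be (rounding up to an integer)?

Set Φ(δ − 1.960) = 0.7; then δ − 1.960 = Φ⁻¹(0.7) = 0.524, giving δ = 2.484.
(The Φ(−δ − z_{α/2}) term is vanishingly small for δ > 0 and is dropped in the standard sample-size formula.)
δ = d·√(n/2) ⇒ n = 2(δ/d)² = 2 × (2.484 / 0.38)² = 85.49.
Round up to the next whole unit.

n = 86 per group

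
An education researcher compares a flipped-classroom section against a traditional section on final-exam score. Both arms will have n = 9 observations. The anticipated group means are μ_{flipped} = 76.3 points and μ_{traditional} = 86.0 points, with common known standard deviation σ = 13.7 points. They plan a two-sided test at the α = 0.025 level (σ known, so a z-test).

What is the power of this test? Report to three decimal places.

Standardized effect: d = |μ_{flipped} − μ_{traditional}| / σ = |76.3 − 86.0| / 13.7 = 0.7080
Noncentrality parameter: δ = d·√(n/2) = 0.7080 × √(9/2) = 1.5020
Two-sided α = 0.025 → critical value z_{0.0125} = 2.241.
Power = Φ(δ − 2.241) + Φ(−δ − 2.241) = Φ(-0.739) + Φ(-3.743) = 0.2298 + 0.0001 = 0.2299.

Power ≈ 0.230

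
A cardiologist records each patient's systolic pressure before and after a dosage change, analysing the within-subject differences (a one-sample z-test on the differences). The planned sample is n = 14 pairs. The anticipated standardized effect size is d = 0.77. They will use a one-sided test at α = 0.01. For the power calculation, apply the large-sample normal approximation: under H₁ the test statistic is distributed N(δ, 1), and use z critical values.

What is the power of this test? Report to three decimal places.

Power ≈ 0.710

Noncentrality parameter: δ = d·√n = 0.77 × √14 = 2.8811
Critical value for a one-sided test at α = 0.01: z_α = 2.326.
Power = P(Z > 2.326 − δ) = Φ(0.555) = 0.7105.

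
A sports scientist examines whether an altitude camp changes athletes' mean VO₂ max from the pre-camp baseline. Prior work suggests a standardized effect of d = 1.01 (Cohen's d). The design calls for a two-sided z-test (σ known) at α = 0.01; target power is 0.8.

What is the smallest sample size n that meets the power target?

n = 12

Set Φ(δ − 2.576) = 0.8; then δ − 2.576 = Φ⁻¹(0.8) = 0.842, giving δ = 3.417.
(For δ > 0 the lower-tail rejection region contributes negligibly to power, so the one-term inversion is standard.)
δ = d·√n ⇒ n = (δ/d)² = (3.417 / 1.01)² = 11.45.
Rounding up, n = 12.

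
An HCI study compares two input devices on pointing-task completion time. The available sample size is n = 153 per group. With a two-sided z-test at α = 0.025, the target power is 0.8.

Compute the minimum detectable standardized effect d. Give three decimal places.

Need Φ(δ − 2.241) = 0.8, so δ = 2.241 + 0.842 = 3.083.
(The second rejection-region term Φ(−δ − z_{α/2}) is negligible and dropped.)
δ = d·√(n/2) ⇒ d = δ/√(n/2) = 3.083/√(153/2) = 0.3525.

d ≈ 0.352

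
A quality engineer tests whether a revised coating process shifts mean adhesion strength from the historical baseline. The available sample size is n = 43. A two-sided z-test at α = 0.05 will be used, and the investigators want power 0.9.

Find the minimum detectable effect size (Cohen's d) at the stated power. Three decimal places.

Need Φ(δ − 1.960) = 0.9, so δ = 1.960 + 1.282 = 3.242.
(Lower-tail contribution to power is negligible for δ > 0.)
δ = d·√n ⇒ d = δ/√n = 3.242/√43 = 0.4943.

d ≈ 0.494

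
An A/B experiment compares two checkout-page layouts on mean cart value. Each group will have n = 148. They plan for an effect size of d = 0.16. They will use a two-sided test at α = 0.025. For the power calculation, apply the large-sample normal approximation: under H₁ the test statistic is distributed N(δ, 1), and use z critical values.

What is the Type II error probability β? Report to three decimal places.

Noncentrality parameter: δ = d·√(n/2) = 0.16 × √(148/2) = 1.3764
Two-sided α = 0.025 → critical value z_{0.0125} = 2.241.
Power = Φ(δ − 2.241) + Φ(−δ − 2.241) = Φ(-0.865) + Φ(-3.618) = 0.1935 + 0.0001 = 0.1937.
Type II error: β = 1 − power = 1 − 0.1937 = 0.8063.

β ≈ 0.806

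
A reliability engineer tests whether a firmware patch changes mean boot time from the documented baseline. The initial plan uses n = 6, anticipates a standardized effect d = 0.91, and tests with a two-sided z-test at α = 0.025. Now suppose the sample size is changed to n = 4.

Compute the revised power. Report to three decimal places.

Power ≈ 0.337

With n = 4: δ = d·√n = 0.91 × √4 = 1.8200. Critical value z_{0.0125} = 2.241.
Revised power = Φ(δ − 2.241) + Φ(−δ − 2.241) = Φ(-0.421) + Φ(-4.061) = 0.3367 + 0.0000 = 0.3368.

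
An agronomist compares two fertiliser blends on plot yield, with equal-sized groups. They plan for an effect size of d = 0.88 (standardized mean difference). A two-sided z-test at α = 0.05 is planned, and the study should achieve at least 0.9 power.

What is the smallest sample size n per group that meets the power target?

n = 28 per group

For power 0.9 need Φ(δ − z_{0.025}) = 0.9, so δ = z_{0.025} + z_{0.10} = 1.960 + 1.282 = 3.242.
(For δ > 0 the lower-tail rejection region contributes negligibly to power, so the one-term inversion is standard.)
δ = d·√(n/2) ⇒ n = 2(δ/d)² = 2 × (3.242 / 0.88)² = 27.14.
Round up to the next whole unit.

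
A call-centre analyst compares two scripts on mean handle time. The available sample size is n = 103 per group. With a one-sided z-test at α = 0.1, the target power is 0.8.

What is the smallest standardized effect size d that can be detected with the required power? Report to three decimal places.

Required noncentrality: δ = z_{0.1} + z_{0.20} = 1.282 + 0.842 = 2.123.
δ = d·√(n/2) ⇒ d = δ/√(n/2) = 2.123/√(103/2) = 0.2959.

d ≈ 0.296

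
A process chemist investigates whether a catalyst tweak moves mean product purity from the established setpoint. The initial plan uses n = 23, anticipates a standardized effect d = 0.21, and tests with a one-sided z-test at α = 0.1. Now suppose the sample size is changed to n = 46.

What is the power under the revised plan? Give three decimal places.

With n = 46: δ = d·√n = 0.21 × √46 = 1.4243. Critical value z_{0.1} = 1.282.
Revised power = Φ(δ − 1.282) = Φ(0.143) = 0.5568.

Power ≈ 0.557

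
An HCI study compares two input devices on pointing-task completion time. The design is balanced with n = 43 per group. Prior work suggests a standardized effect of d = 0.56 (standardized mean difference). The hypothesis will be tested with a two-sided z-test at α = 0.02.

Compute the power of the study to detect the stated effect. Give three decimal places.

Noncentrality parameter: δ = d·√(n/2) = 0.56 × √(43/2) = 2.5966
Two-sided α = 0.02 → critical value z_{0.01} = 2.326.
Power = Φ(δ − 2.326) + Φ(−δ − 2.326) = Φ(0.270) + Φ(-4.923) = 0.6065 + 0.0000 = 0.6065.

Power ≈ 0.607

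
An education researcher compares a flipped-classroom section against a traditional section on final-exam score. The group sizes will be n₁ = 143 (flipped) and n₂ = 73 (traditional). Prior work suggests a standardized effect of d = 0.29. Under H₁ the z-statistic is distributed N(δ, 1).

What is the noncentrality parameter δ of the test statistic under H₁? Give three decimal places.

δ = d / √(1/n₁ + 1/n₂) = 0.29 / √(1/143 + 1/73) = 2.0160

δ ≈ 2.016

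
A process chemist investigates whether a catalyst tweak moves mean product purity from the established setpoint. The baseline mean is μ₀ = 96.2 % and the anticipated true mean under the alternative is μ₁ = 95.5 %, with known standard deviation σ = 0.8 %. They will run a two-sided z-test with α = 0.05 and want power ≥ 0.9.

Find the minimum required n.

Standardized effect: d = |μ₁ − μ₀| / σ = |95.5 − 96.2| / 0.8 = 0.8750
Set Φ(δ − 1.960) = 0.9; then δ − 1.960 = Φ⁻¹(0.9) = 1.282, giving δ = 3.242.
(Ignoring the negligible lower-tail rejection probability gives the usual closed-form inversion.)
δ = d·√n ⇒ n = (δ/d)² = (3.242 / 0.8750)² = 13.72.
Round up to the next whole unit.

n = 14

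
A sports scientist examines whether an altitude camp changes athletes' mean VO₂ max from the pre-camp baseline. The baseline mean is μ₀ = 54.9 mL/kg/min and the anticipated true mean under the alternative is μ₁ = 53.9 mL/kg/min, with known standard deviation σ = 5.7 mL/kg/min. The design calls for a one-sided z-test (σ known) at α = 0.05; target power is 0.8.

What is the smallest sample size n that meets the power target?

n = 201

Standardized effect: d = |μ₁ − μ₀| / σ = |53.9 − 54.9| / 5.7 = 0.1754
For power 0.8 need Φ(δ − z_{0.05}) = 0.8, so δ = z_{0.05} + z_{0.20} = 1.645 + 0.842 = 2.486.
δ = d·√n ⇒ n = (δ/d)² = (2.486 / 0.1754)² = 200.87.
Round up to the next whole unit.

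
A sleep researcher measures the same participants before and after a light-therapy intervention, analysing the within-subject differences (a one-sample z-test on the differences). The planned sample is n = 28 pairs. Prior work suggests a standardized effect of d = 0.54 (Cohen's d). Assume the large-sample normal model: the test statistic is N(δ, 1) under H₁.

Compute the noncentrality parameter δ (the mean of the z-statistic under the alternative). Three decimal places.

δ = d·√n = 0.54 × √28 = 2.8574

δ ≈ 2.857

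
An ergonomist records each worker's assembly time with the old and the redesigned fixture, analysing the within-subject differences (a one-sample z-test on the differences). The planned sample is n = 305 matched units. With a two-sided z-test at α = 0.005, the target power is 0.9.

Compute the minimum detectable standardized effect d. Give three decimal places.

d ≈ 0.234

Required noncentrality: δ = z_{0.0025} + z_{0.10} = 2.807 + 1.282 = 4.089.
(Lower-tail contribution to power is negligible for δ > 0.)
δ = d·√n ⇒ d = δ/√n = 4.089/√305 = 0.2341.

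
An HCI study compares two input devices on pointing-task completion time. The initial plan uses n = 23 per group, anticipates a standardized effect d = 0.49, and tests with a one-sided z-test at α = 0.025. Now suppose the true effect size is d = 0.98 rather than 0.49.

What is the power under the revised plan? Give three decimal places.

With d = 0.98: δ = d·√(n/2) = 0.98 × √(23/2) = 3.3233. Critical value z_{0.025} = 1.960.
Revised power = P(Z > 1.960 − δ) = Φ(1.363) = 0.9136.

Power ≈ 0.914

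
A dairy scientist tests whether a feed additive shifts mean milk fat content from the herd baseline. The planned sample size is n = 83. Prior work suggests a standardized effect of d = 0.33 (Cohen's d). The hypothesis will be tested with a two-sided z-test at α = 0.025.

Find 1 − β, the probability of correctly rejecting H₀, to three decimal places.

Noncentrality parameter: δ = d·√n = 0.33 × √83 = 3.0064
Two-sided α = 0.025 → critical value z_{0.0125} = 2.241.
Power = Φ(δ − 2.241) + Φ(−δ − 2.241) = Φ(0.765) + Φ(-5.248) = 0.7779 + 0.0000 = 0.7779.

Power ≈ 0.778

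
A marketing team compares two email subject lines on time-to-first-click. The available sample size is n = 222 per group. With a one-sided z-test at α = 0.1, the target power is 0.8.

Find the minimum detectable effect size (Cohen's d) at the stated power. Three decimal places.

Need Φ(δ − 1.282) = 0.8, so δ = 1.282 + 0.842 = 2.123.
δ = d·√(n/2) ⇒ d = δ/√(n/2) = 2.123/√(222/2) = 0.2015.

d ≈ 0.202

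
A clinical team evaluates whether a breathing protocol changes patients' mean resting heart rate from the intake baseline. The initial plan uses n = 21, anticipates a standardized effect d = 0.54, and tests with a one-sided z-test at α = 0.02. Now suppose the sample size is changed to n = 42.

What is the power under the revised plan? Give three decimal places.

Power ≈ 0.926

With n = 42: δ = d·√n = 0.54 × √42 = 3.4996. Critical value z_{0.02} = 2.054.
Revised power = P(Z > 2.054 − δ) = Φ(1.446) = 0.9259.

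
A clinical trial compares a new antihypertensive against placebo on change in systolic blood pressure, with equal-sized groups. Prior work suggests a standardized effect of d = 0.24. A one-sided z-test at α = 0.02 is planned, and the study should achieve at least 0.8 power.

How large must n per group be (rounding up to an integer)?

n = 292 per group

For power 0.8 need Φ(δ − z_{0.02}) = 0.8, so δ = z_{0.02} + z_{0.20} = 2.054 + 0.842 = 2.895.
δ = d·√(n/2) ⇒ n = 2(δ/d)² = 2 × (2.895 / 0.24)² = 291.08.
Rounding up, n = 292 per group.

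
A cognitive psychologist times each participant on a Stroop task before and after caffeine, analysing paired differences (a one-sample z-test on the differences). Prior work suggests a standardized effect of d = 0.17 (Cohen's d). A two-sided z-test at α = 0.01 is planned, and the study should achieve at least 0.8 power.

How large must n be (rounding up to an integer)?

Set Φ(δ − 2.576) = 0.8; then δ − 2.576 = Φ⁻¹(0.8) = 0.842, giving δ = 3.417.
(The Φ(−δ − z_{α/2}) term is vanishingly small for δ > 0 and is dropped in the standard sample-size formula.)
δ = d·√n ⇒ n = (δ/d)² = (3.417 / 0.17)² = 404.12.
Rounding up, n = 405.

n = 405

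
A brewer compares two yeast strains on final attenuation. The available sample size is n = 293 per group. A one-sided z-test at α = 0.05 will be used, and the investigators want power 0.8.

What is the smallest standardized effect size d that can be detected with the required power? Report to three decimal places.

Required noncentrality: δ = z_{0.05} + z_{0.20} = 1.645 + 0.842 = 2.486.
δ = d·√(n/2) ⇒ d = δ/√(n/2) = 2.486/√(293/2) = 0.2054.

d ≈ 0.205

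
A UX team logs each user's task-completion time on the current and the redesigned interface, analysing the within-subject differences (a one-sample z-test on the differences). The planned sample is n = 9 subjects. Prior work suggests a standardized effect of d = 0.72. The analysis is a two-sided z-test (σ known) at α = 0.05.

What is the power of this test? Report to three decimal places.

Power ≈ 0.579

Noncentrality parameter: δ = d·√n = 0.72 × √9 = 2.1600
Two-sided α = 0.05 → critical value z_{0.025} = 1.960.
Power = Φ(δ − 1.960) + Φ(−δ − 1.960) = Φ(0.200) + Φ(-4.120) = 0.5793 + 0.0000 = 0.5793.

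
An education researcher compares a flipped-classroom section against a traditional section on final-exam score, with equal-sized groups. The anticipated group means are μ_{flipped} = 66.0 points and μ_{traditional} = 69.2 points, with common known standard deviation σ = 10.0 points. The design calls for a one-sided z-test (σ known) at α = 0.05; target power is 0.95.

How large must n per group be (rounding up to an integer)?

n = 212 per group

Standardized effect: d = |μ_{flipped} − μ_{traditional}| / σ = |66.0 − 69.2| / 10.0 = 0.3200
Set Φ(δ − 1.645) = 0.95; then δ − 1.645 = Φ⁻¹(0.95) = 1.645, giving δ = 3.290.
δ = d·√(n/2) ⇒ n = 2(δ/d)² = 2 × (3.290 / 0.3200)² = 211.37.
Round up to the next whole unit.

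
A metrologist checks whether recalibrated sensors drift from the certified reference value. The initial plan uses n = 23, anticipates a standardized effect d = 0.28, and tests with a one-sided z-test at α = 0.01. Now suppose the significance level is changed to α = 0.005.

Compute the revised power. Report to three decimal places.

δ = d·√n = 0.28 × √23 = 1.3428 (unchanged). New critical value: z_{0.005} = 2.576.
Revised power = P(Z > 2.576 − δ) = Φ(-1.233) = 0.1088.

Power ≈ 0.109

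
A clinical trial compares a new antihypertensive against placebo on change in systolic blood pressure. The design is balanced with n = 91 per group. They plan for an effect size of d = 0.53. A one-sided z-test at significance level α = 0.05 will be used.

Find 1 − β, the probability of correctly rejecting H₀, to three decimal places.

Power ≈ 0.973

Noncentrality parameter: δ = d·√(n/2) = 0.53 × √(91/2) = 3.5750
One-sided α = 0.05 → critical value z_{0.05} = 1.645.
Power = Φ(δ − 1.645) = Φ(1.930) = 0.9732.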